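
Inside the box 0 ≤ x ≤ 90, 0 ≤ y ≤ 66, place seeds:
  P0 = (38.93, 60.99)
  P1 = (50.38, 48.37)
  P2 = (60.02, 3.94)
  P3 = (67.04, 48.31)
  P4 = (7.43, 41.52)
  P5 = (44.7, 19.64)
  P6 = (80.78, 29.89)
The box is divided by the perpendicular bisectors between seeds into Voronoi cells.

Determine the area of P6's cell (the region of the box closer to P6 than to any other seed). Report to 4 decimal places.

Area of P6's cell: 788.6571

1. box [0,90]×[0,66]: [(0, 0) (90, 0) (90, 66) (0, 66)]
2. ⊥bis P6·P0 via (59.855,45.44): [(26.0872, 0) (90, 0) (90, 66) (75.1338, 66)]  |A|=2599.7096
3. ⊥bis P6·P1 via (65.58,39.13): [(41.7931, 0) (90, 0) (90, 66) (81.9141, 66)]  |A|=1857.6621
4. ⊥bis P6·P2 via (70.4,16.915): [(58.0713, 26.778) (90, 1.235) (90, 66) (81.9141, 66)]  |A|=1192.504
5. ⊥bis P6·P3 via (73.91,39.1): [(58.6357, 27.7065) (58.0713, 26.778) (90, 1.235) (90, 51.102)]  |A|=804.0528
6. ⊥bis P6·P4 via (44.105,35.705): [(58.6357, 27.7065) (58.0713, 26.778) (90, 1.235) (90, 51.102)]  |A|=804.0528
7. ⊥bis P6·P5 via (62.74,24.765): [(61.3328, 29.7183) (63.3731, 22.5365) (90, 1.235) (90, 51.102)]  |A|=788.6571
8. canonical 4-gon: [(61.3328, 29.7183) (63.3731, 22.5365) (90, 1.235) (90, 51.102)]
9. shoelace: 788.6571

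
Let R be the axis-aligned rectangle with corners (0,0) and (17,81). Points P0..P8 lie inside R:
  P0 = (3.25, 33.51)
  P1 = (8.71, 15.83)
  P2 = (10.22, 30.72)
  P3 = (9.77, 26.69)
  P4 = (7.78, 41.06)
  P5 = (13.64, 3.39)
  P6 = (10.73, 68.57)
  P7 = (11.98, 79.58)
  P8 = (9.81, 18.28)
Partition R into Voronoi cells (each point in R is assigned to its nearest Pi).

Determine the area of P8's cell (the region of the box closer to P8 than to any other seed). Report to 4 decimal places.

1. box [0,17]×[0,81]: [(0, 0) (17, 0) (17, 81) (0, 81)]
2. ⊥bis P8·P0 via (6.53,25.895): [(0, 23.0823) (0, 0) (17, 0) (17, 30.4047)]  |A|=454.6401
3. ⊥bis P8·P1 via (9.26,17.055): [(0, 23.0823) (0, 21.2126) (17, 13.5799) (17, 30.4047)]  |A|=158.9043
4. ⊥bis P8·P2 via (10.015,24.5): [(3.7692, 24.7058) (0, 23.0823) (0, 21.2126) (17, 13.5799) (17, 24.2698)]  |A|=118.3192
5. ⊥bis P8·P3 via (9.79,22.485): [(0, 22.4384) (0, 21.2126) (17, 13.5799) (17, 22.5193)]  |A|=86.4049
6. ⊥bis P8·P4 via (8.795,29.67): [(0, 22.4384) (0, 21.2126) (17, 13.5799) (17, 22.5193)]  |A|=86.4049
7. ⊥bis P8·P5 via (11.725,10.835): [(0, 22.4384) (0, 21.2126) (17, 13.5799) (17, 22.5193)]  |A|=86.4049
8. ⊥bis P8·P6 via (10.27,43.425): [(0, 22.4384) (0, 21.2126) (17, 13.5799) (17, 22.5193)]  |A|=86.4049
9. ⊥bis P8·P7 via (10.895,48.93): [(0, 22.4384) (0, 21.2126) (17, 13.5799) (17, 22.5193)]  |A|=86.4049
10. canonical 4-gon: [(0, 22.4384) (0, 21.2126) (17, 13.5799) (17, 22.5193)]
11. shoelace: 86.4049

Area of P8's cell: 86.4049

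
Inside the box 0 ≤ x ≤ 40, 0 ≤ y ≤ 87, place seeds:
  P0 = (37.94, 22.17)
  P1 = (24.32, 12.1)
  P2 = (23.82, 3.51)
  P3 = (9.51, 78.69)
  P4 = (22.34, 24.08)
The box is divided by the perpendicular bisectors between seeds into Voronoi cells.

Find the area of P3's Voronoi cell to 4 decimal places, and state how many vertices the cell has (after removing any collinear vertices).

Area of P3's cell: 1381.6764 (5 vertices)

1. box [0,40]×[0,87]: [(0, 0) (40, 0) (40, 87) (0, 87)]
2. ⊥bis P3·P0 via (23.725,50.43): [(0, 38.4961) (40, 58.6165) (40, 87) (0, 87)]  |A|=1537.7482
3. ⊥bis P3·P1 via (16.915,45.395): [(0, 41.633) (11.1791, 44.1193) (40, 58.6165) (40, 87) (0, 87)]  |A|=1520.2146
4. ⊥bis P3·P2 via (16.665,41.1): [(0, 41.633) (11.1791, 44.1193) (40, 58.6165) (40, 87) (0, 87)]  |A|=1520.2146
5. ⊥bis P3·P4 via (15.925,51.385): [(0, 47.6436) (34.1235, 55.6605) (40, 58.6165) (40, 87) (0, 87)]  |A|=1381.6764
6. canonical 5-gon: [(0, 47.6436) (34.1235, 55.6605) (40, 58.6165) (40, 87) (0, 87)]
7. shoelace: 1381.6764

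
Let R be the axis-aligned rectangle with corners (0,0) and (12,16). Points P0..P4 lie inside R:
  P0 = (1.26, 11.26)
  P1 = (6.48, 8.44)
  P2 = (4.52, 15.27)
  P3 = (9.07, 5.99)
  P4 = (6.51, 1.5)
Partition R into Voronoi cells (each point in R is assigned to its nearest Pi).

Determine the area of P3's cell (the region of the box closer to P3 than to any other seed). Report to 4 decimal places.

1. box [0,12]×[0,16]: [(0, 0) (12, 0) (12, 16) (0, 16)]
2. ⊥bis P3·P0 via (5.165,8.625): [(0, 0.9706) (0, 0) (12, 0) (12, 16) (10.1415, 16)]  |A|=115.7899
3. ⊥bis P3·P1 via (7.775,7.215): [(0.95, 0) (12, 0) (12, 11.6814)]  |A|=64.5399
4. ⊥bis P3·P2 via (6.795,10.63): [(0.95, 0) (12, 0) (12, 11.6814)]  |A|=64.5399
5. ⊥bis P3·P4 via (7.79,3.745): [(5.6479, 4.9663) (12, 1.3446) (12, 11.6814)]  |A|=32.8302
6. canonical 3-gon: [(5.6479, 4.9663) (12, 1.3446) (12, 11.6814)]
7. shoelace: 32.8302

Area of P3's cell: 32.8302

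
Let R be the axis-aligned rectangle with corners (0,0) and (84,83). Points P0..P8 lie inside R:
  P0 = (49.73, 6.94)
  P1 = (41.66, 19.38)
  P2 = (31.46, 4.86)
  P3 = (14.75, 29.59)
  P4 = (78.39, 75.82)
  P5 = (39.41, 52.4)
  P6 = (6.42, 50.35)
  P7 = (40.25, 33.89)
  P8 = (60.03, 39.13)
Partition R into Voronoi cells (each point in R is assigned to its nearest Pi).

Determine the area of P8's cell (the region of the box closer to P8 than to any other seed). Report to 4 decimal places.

1. box [0,84]×[0,83]: [(0, 0) (84, 0) (84, 83) (0, 83)]
2. ⊥bis P8·P0 via (54.88,23.035): [(0, 40.5952) (84, 13.7173) (84, 83) (0, 83)]  |A|=4690.8725
3. ⊥bis P8·P1 via (50.845,29.255): [(0, 76.5473) (58.9232, 21.7413) (84, 13.7173) (84, 83) (0, 83)]  |A|=3631.6683
4. ⊥bis P8·P2 via (45.745,21.995): [(0, 76.5473) (58.9232, 21.7413) (84, 13.7173) (84, 83) (0, 83)]  |A|=3631.6683
5. ⊥bis P8·P3 via (37.39,34.36): [(35.4483, 43.5759) (58.9232, 21.7413) (84, 13.7173) (84, 83) (27.1421, 83)]  |A|=2982.2727
6. ⊥bis P8·P4 via (69.21,57.475): [(28.1958, 77.9989) (35.4483, 43.5759) (58.9232, 21.7413) (84, 13.7173) (84, 50.074)]  |A|=1921.3898
7. ⊥bis P8·P5 via (49.72,45.765): [(60.1679, 61.9998) (43.4947, 36.0917) (58.9232, 21.7413) (84, 13.7173) (84, 50.074)]  |A|=1262.4927
8. ⊥bis P8·P6 via (33.225,44.74): [(60.1679, 61.9998) (43.4947, 36.0917) (58.9232, 21.7413) (84, 13.7173) (84, 50.074)]  |A|=1262.4927
9. ⊥bis P8·P7 via (50.14,36.51): [(60.1679, 61.9998) (48.2807, 43.5285) (52.4599, 27.753) (58.9232, 21.7413) (84, 13.7173) (84, 50.074)]  |A|=1209.2023
10. canonical 6-gon: [(60.1679, 61.9998) (48.2807, 43.5285) (52.4599, 27.753) (58.9232, 21.7413) (84, 13.7173) (84, 50.074)]
11. shoelace: 1209.2023

Area of P8's cell: 1209.2023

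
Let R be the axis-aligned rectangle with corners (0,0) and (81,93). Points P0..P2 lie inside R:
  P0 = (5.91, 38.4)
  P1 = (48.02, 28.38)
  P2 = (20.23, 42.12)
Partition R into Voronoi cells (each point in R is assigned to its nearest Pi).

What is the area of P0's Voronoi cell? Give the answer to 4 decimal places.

1. box [0,81]×[0,93]: [(0, 0) (81, 0) (81, 93) (0, 93)]
2. ⊥bis P0·P1 via (26.965,33.39): [(0, 0) (19.0199, 0) (41.1491, 93) (0, 93)]  |A|=2797.8586
3. ⊥bis P0·P2 via (13.07,40.26): [(0, 90.5725) (0, 0) (19.0199, 0) (21.1754, 9.0586)]  |A|=1045.1006
4. canonical 4-gon: [(0, 90.5725) (0, 0) (19.0199, 0) (21.1754, 9.0586)]
5. shoelace: 1045.1006

Area of P0's cell: 1045.1006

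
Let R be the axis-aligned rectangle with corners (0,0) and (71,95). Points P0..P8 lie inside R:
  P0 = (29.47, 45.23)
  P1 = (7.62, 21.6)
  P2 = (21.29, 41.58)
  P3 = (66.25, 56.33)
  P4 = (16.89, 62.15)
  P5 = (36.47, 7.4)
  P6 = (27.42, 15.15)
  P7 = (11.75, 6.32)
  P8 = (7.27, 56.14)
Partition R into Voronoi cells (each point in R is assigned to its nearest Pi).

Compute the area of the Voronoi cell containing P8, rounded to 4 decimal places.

Area of P8's cell: 359.7599

1. box [0,71]×[0,95]: [(0, 0) (71, 0) (71, 95) (0, 95)]
2. ⊥bis P8·P0 via (18.37,50.685): [(0, 13.3052) (40.1482, 95) (0, 95)]  |A|=1639.9514
3. ⊥bis P8·P1 via (7.445,38.87): [(0, 38.7946) (12.5892, 38.9221) (40.1482, 95) (0, 95)]  |A|=1479.5054
4. ⊥bis P8·P2 via (14.28,48.86): [(0, 38.7946) (3.8676, 38.8337) (20.3415, 54.6967) (40.1482, 95) (0, 95)]  |A|=1411.0577
5. ⊥bis P8·P3 via (36.76,56.235): [(0, 38.7946) (3.8676, 38.8337) (20.3415, 54.6967) (36.658, 87.898) (36.6351, 95) (0, 95)]  |A|=1398.5826
6. ⊥bis P8·P4 via (12.08,59.145): [(0, 78.481) (0, 38.7946) (3.8676, 38.8337) (16.9183, 51.4005)]  |A|=359.7599
7. ⊥bis P8·P5 via (21.87,31.77): [(0, 78.481) (0, 38.7946) (3.8676, 38.8337) (16.9183, 51.4005)]  |A|=359.7599
8. ⊥bis P8·P6 via (17.345,35.645): [(0, 78.481) (0, 38.7946) (3.8676, 38.8337) (16.9183, 51.4005)]  |A|=359.7599
9. ⊥bis P8·P7 via (9.51,31.23): [(0, 78.481) (0, 38.7946) (3.8676, 38.8337) (16.9183, 51.4005)]  |A|=359.7599
10. canonical 4-gon: [(0, 78.481) (0, 38.7946) (3.8676, 38.8337) (16.9183, 51.4005)]
11. shoelace: 359.7599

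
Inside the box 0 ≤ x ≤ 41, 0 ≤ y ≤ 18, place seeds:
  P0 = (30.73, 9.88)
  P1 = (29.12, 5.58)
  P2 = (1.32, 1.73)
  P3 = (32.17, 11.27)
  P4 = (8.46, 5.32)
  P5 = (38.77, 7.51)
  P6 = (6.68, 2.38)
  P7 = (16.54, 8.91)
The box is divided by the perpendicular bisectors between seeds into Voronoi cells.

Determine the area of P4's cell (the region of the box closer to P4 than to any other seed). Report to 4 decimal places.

1. box [0,41]×[0,18]: [(0, 0) (41, 0) (41, 18) (0, 18)]
2. ⊥bis P4·P0 via (19.595,7.6): [(0, 0) (21.1512, 0) (17.4655, 18) (0, 18)]  |A|=347.5501
3. ⊥bis P4·P1 via (18.79,5.45): [(0, 0) (18.8586, 0) (18.7085, 11.9297) (17.4655, 18) (0, 18)]  |A|=333.8751
4. ⊥bis P4·P2 via (4.89,3.525): [(0, 13.2505) (6.6624, 0) (18.8586, 0) (18.7085, 11.9297) (17.4655, 18) (0, 18)]  |A|=289.7352
5. ⊥bis P4·P3 via (20.315,8.295): [(0, 13.2505) (6.6624, 0) (18.8586, 0) (18.7085, 11.9297) (17.4655, 18) (0, 18)]  |A|=289.7352
6. ⊥bis P4·P5 via (23.615,6.415): [(0, 13.2505) (6.6624, 0) (18.8586, 0) (18.7085, 11.9297) (17.4655, 18) (0, 18)]  |A|=289.7352
7. ⊥bis P4·P6 via (7.57,3.85): [(0, 13.2505) (3.4822, 6.3249) (13.929, 0) (18.8586, 0) (18.7085, 11.9297) (17.4655, 18) (0, 18)]  |A|=266.7548
8. ⊥bis P4·P7 via (12.5,7.115): [(0, 13.2505) (3.4822, 6.3249) (13.929, 0) (15.6612, 0) (7.6637, 18) (0, 18)]  |A|=142.8043
9. canonical 6-gon: [(0, 13.2505) (3.4822, 6.3249) (13.929, 0) (15.6612, 0) (7.6637, 18) (0, 18)]
10. shoelace: 142.8043

Area of P4's cell: 142.8043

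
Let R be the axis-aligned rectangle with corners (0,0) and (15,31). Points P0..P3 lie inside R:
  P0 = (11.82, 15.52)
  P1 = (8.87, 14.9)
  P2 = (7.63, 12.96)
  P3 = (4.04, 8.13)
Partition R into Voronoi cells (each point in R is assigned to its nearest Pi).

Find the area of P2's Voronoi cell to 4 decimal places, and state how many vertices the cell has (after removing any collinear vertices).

Area of P2's cell: 68.4721 (5 vertices)

1. box [0,15]×[0,31]: [(0, 0) (15, 0) (15, 31) (0, 31)]
2. ⊥bis P2·P0 via (9.725,14.24): [(0, 30.1571) (0, 0) (15, 0) (15, 5.6063)]  |A|=268.2255
3. ⊥bis P2·P1 via (8.25,13.93): [(10.9809, 12.1845) (0, 19.2032) (0, 0) (15, 0) (15, 5.6063)]  |A|=208.0839
4. ⊥bis P2·P3 via (5.835,10.545): [(10.9809, 12.1845) (0, 19.2032) (0, 14.882) (15, 3.7329) (15, 5.6063)]  |A|=68.4721
5. canonical 5-gon: [(10.9809, 12.1845) (0, 19.2032) (0, 14.882) (15, 3.7329) (15, 5.6063)]
6. shoelace: 68.4721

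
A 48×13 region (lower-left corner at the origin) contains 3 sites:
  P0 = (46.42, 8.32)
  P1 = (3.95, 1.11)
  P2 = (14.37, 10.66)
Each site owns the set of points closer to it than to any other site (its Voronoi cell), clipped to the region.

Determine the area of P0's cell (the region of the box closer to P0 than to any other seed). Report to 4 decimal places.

Area of P0's cell: 231.7029

1. box [0,48]×[0,13]: [(0, 0) (48, 0) (48, 13) (0, 13)]
2. ⊥bis P0·P1 via (25.185,4.715): [(25.9855, 0) (48, 0) (48, 13) (23.7785, 13)]  |A|=300.5344
3. ⊥bis P0·P2 via (30.395,9.49): [(29.7021, 0) (48, 0) (48, 13) (30.6513, 13)]  |A|=231.7029
4. canonical 4-gon: [(29.7021, 0) (48, 0) (48, 13) (30.6513, 13)]
5. shoelace: 231.7029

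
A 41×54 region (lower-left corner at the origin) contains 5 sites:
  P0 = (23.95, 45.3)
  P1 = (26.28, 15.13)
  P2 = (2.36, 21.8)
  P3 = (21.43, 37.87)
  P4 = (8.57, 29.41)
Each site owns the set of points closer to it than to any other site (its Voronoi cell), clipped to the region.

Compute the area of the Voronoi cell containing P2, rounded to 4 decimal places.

Area of P2's cell: 299.3202

1. box [0,41]×[0,54]: [(0, 0) (41, 0) (41, 54) (0, 54)]
2. ⊥bis P2·P0 via (13.155,33.55): [(0, 45.6358) (0, 0) (41, 0) (41, 7.9681)]  |A|=1098.881
3. ⊥bis P2·P1 via (14.32,18.465): [(17.431, 29.6216) (0, 45.6358) (0, 0) (9.1711, 0)]  |A|=533.5694
4. ⊥bis P2·P3 via (11.895,29.835): [(16.0993, 24.8459) (0, 43.9506) (0, 0) (9.1711, 0)]  |A|=467.7184
5. ⊥bis P2·P4 via (5.465,25.605): [(14.3005, 18.395) (0, 30.0646) (0, 0) (9.1711, 0)]  |A|=299.3202
6. canonical 4-gon: [(14.3005, 18.395) (0, 30.0646) (0, 0) (9.1711, 0)]
7. shoelace: 299.3202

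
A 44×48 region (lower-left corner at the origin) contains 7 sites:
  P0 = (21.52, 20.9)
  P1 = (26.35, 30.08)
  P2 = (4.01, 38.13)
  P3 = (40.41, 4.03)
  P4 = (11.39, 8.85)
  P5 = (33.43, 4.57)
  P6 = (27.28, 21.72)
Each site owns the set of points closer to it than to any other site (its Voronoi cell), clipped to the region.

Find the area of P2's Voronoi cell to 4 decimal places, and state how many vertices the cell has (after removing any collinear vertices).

1. box [0,44]×[0,48]: [(0, 0) (44, 0) (44, 48) (0, 48)]
2. ⊥bis P2·P0 via (12.765,29.515): [(0, 16.5426) (30.9544, 48) (0, 48)]  |A|=486.8732
3. ⊥bis P2·P1 via (15.18,34.105): [(0, 16.5426) (13.9657, 30.7353) (20.1869, 48) (0, 48)]  |A|=393.9244
4. ⊥bis P2·P3 via (22.21,21.08): [(0, 16.5426) (13.9657, 30.7353) (20.1869, 48) (0, 48)]  |A|=393.9244
5. ⊥bis P2·P4 via (7.7,23.49): [(0, 21.5492) (6.5515, 23.2005) (13.9657, 30.7353) (20.1869, 48) (0, 48)]  |A|=377.5238
6. ⊥bis P2·P5 via (18.72,21.35): [(0, 21.5492) (6.5515, 23.2005) (13.9657, 30.7353) (20.1869, 48) (0, 48)]  |A|=377.5238
7. ⊥bis P2·P6 via (15.645,29.925): [(0, 21.5492) (6.5515, 23.2005) (13.9657, 30.7353) (20.1869, 48) (0, 48)]  |A|=377.5238
8. canonical 5-gon: [(0, 21.5492) (6.5515, 23.2005) (13.9657, 30.7353) (20.1869, 48) (0, 48)]
9. shoelace: 377.5238

Area of P2's cell: 377.5238 (5 vertices)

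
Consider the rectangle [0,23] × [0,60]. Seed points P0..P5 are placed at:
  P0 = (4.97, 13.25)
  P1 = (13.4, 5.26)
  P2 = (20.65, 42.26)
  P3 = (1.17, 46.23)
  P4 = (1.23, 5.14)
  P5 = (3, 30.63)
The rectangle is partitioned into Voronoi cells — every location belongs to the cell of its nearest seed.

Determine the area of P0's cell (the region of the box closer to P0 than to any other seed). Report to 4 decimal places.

Area of P0's cell: 213.0026

1. box [0,23]×[0,60]: [(0, 0) (23, 0) (23, 60) (0, 60)]
2. ⊥bis P0·P1 via (9.185,9.255): [(0, 0) (0.4131, 0) (23, 23.8308) (23, 60) (0, 60)]  |A|=1110.8679
3. ⊥bis P0·P2 via (12.81,27.755): [(0, 34.6788) (0, 0) (0.4131, 0) (22.0076, 22.7837)]  |A|=386.304
4. ⊥bis P0·P3 via (3.07,29.74): [(8.0713, 30.3163) (0, 29.3863) (0, 0) (0.4131, 0) (22.0076, 22.7837)]  |A|=364.9449
5. ⊥bis P0·P4 via (3.1,9.195): [(8.0713, 30.3163) (0, 29.3863) (0, 10.6246) (7.2947, 7.2606) (22.0076, 22.7837)]  |A|=324.6938
6. ⊥bis P0·P5 via (3.985,21.94): [(20.1736, 23.775) (0, 21.4883) (0, 10.6246) (7.2947, 7.2606) (22.0076, 22.7837)]  |A|=213.0026
7. canonical 5-gon: [(20.1736, 23.775) (0, 21.4883) (0, 10.6246) (7.2947, 7.2606) (22.0076, 22.7837)]
8. shoelace: 213.0026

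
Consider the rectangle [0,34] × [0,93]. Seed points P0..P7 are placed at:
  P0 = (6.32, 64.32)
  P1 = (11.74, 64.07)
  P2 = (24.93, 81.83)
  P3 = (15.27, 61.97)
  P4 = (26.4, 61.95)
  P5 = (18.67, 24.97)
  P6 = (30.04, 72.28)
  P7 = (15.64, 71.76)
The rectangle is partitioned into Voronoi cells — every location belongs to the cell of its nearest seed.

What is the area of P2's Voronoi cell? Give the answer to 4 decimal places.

1. box [0,34]×[0,93]: [(0, 0) (34, 0) (34, 93) (0, 93)]
2. ⊥bis P2·P0 via (15.625,73.075): [(0, 89.6816) (34, 53.5457) (34, 93) (0, 93)]  |A|=727.1369
3. ⊥bis P2·P1 via (18.335,72.95): [(0, 89.6816) (9.7287, 79.3418) (34, 61.3159) (34, 93) (0, 93)]  |A|=632.8396
4. ⊥bis P2·P3 via (20.1,71.9): [(0, 89.6816) (9.7287, 79.3418) (19.0822, 72.3951) (34, 65.139) (34, 93) (0, 93)]  |A|=604.3238
5. ⊥bis P2·P4 via (25.665,71.89): [(0, 89.6816) (9.7287, 79.3418) (19.0822, 72.3951) (20.8522, 71.5341) (34, 72.5063) (34, 93) (0, 93)]  |A|=555.8917
6. ⊥bis P2·P5 via (21.8,53.4): [(0, 89.6816) (9.7287, 79.3418) (19.0822, 72.3951) (20.8522, 71.5341) (34, 72.5063) (34, 93) (0, 93)]  |A|=555.8917
7. ⊥bis P2·P6 via (27.485,77.055): [(0, 89.6816) (9.7287, 79.3418) (18.954, 72.4903) (34, 80.541) (34, 93) (0, 93)]  |A|=488.2093
8. ⊥bis P2·P7 via (20.285,76.795): [(22.7497, 74.5212) (34, 80.541) (34, 93) (2.7194, 93)]  |A|=359.0971
9. canonical 4-gon: [(22.7497, 74.5212) (34, 80.541) (34, 93) (2.7194, 93)]
10. shoelace: 359.0971

Area of P2's cell: 359.0971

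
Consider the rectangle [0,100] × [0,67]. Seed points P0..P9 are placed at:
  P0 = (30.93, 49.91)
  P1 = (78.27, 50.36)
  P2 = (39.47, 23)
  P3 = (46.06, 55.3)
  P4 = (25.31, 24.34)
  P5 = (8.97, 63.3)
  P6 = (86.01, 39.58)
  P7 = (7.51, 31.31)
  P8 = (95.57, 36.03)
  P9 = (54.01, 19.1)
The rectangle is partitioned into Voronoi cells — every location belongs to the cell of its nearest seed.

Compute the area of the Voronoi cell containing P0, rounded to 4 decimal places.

Area of P0's cell: 567.6699

1. box [0,100]×[0,67]: [(0, 0) (100, 0) (100, 67) (0, 67)]
2. ⊥bis P0·P1 via (54.6,50.135): [(0, 0) (55.0766, 0) (54.4397, 67) (0, 67)]  |A|=3668.7945
3. ⊥bis P0·P2 via (35.2,36.455): [(0, 25.2841) (54.6713, 42.6343) (54.4397, 67) (0, 67)]  |A|=1803.5609
4. ⊥bis P0·P3 via (38.495,52.605): [(0, 25.2841) (43.3293, 39.0349) (33.3668, 67) (0, 67)]  |A|=1370.3138
5. ⊥bis P0·P4 via (28.12,37.125): [(0, 43.3055) (33.5503, 35.9315) (43.3293, 39.0349) (33.3668, 67) (0, 67)]  |A|=1068.003
6. ⊥bis P0·P5 via (19.95,56.605): [(10.4414, 41.0106) (33.5503, 35.9315) (43.3293, 39.0349) (33.3668, 67) (26.2883, 67)]  |A|=602.6922
7. ⊥bis P0·P6 via (58.47,44.745): [(10.4414, 41.0106) (33.5503, 35.9315) (43.3293, 39.0349) (33.3668, 67) (26.2883, 67)]  |A|=602.6922
8. ⊥bis P0·P7 via (19.22,40.61): [(14.1159, 47.0368) (20.691, 38.7578) (33.5503, 35.9315) (43.3293, 39.0349) (33.3668, 67) (26.2883, 67)]  |A|=567.6699
9. ⊥bis P0·P8 via (63.25,42.97): [(14.1159, 47.0368) (20.691, 38.7578) (33.5503, 35.9315) (43.3293, 39.0349) (33.3668, 67) (26.2883, 67)]  |A|=567.6699
10. ⊥bis P0·P9 via (42.47,34.505): [(14.1159, 47.0368) (20.691, 38.7578) (33.5503, 35.9315) (43.3293, 39.0349) (33.3668, 67) (26.2883, 67)]  |A|=567.6699
11. canonical 6-gon: [(14.1159, 47.0368) (20.691, 38.7578) (33.5503, 35.9315) (43.3293, 39.0349) (33.3668, 67) (26.2883, 67)]
12. shoelace: 567.6699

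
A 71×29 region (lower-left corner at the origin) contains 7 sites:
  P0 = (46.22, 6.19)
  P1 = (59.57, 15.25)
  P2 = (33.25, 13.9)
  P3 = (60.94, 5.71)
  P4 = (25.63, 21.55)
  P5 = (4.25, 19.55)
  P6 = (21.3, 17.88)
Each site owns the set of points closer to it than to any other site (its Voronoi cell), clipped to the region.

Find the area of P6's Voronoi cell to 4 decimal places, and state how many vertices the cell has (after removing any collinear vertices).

Area of P6's cell: 310.0051 (5 vertices)

1. box [0,71]×[0,29]: [(0, 0) (71, 0) (71, 29) (0, 29)]
2. ⊥bis P6·P0 via (33.76,12.035): [(0, 0) (28.1144, 0) (41.7183, 29) (0, 29)]  |A|=1012.5737
3. ⊥bis P6·P1 via (40.435,16.565): [(0, 0) (28.1144, 0) (41.216, 27.9292) (41.2896, 29) (0, 29)]  |A|=1012.3441
4. ⊥bis P6·P2 via (27.275,15.89): [(0, 0) (21.9828, 0) (31.6413, 29) (0, 29)]  |A|=777.5496
5. ⊥bis P6·P3 via (41.12,11.795): [(0, 0) (21.9828, 0) (31.6413, 29) (0, 29)]  |A|=777.5496
6. ⊥bis P6·P4 via (23.465,19.715): [(0, 0) (21.9828, 0) (27.1148, 15.4089) (15.5953, 29) (0, 29)]  |A|=668.5075
7. ⊥bis P6·P5 via (12.775,18.715): [(10.9419, 0) (21.9828, 0) (27.1148, 15.4089) (15.5953, 29) (13.7824, 29)]  |A|=310.0051
8. canonical 5-gon: [(10.9419, 0) (21.9828, 0) (27.1148, 15.4089) (15.5953, 29) (13.7824, 29)]
9. shoelace: 310.0051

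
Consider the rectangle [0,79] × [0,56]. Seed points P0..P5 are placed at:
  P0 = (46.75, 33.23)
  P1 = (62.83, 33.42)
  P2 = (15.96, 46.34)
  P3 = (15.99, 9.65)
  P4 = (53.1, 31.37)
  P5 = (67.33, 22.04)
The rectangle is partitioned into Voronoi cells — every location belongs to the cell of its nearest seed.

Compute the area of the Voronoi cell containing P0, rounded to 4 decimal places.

Area of P0's cell: 799.2787

1. box [0,79]×[0,56]: [(0, 0) (79, 0) (79, 56) (0, 56)]
2. ⊥bis P0·P1 via (54.79,33.325): [(0, 0) (55.1838, 0) (54.5221, 56) (0, 56)]  |A|=3071.7635
3. ⊥bis P0·P2 via (31.355,39.785): [(14.415, 0) (55.1838, 0) (54.5221, 56) (38.2591, 56)]  |A|=1596.8863
4. ⊥bis P0·P3 via (31.37,21.44): [(26.3386, 28.0035) (47.8055, 0) (55.1838, 0) (54.5221, 56) (38.2591, 56)]  |A|=1129.3622
5. ⊥bis P0·P4 via (49.925,32.3): [(26.3386, 28.0035) (42.4936, 6.9293) (54.613, 48.3047) (54.5221, 56) (38.2591, 56)]  |A|=799.2787
6. ⊥bis P0·P5 via (57.04,27.635): [(26.3386, 28.0035) (42.4936, 6.9293) (54.613, 48.3047) (54.5221, 56) (38.2591, 56)]  |A|=799.2787
7. canonical 5-gon: [(26.3386, 28.0035) (42.4936, 6.9293) (54.613, 48.3047) (54.5221, 56) (38.2591, 56)]
8. shoelace: 799.2787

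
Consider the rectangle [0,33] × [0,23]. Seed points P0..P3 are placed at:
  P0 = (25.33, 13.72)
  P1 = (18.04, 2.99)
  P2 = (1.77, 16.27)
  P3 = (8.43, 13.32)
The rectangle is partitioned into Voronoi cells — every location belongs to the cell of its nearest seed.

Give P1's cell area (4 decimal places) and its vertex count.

Area of P1's cell: 170.6805 (4 vertices)

1. box [0,33]×[0,23]: [(0, 0) (33, 0) (33, 23) (0, 23)]
2. ⊥bis P1·P0 via (21.685,8.355): [(0, 0) (33, 0) (33, 0.6675) (0.1293, 23) (0, 23)]  |A|=391.9587
3. ⊥bis P1·P2 via (9.905,9.63): [(2.0447, 0) (33, 0) (33, 0.6675) (13.4378, 13.9582)]  |A|=222.569
4. ⊥bis P1·P3 via (13.235,8.155): [(4.469, 0) (33, 0) (33, 0.6675) (16.9257, 11.5885)]  |A|=170.6805
5. canonical 4-gon: [(4.469, 0) (33, 0) (33, 0.6675) (16.9257, 11.5885)]
6. shoelace: 170.6805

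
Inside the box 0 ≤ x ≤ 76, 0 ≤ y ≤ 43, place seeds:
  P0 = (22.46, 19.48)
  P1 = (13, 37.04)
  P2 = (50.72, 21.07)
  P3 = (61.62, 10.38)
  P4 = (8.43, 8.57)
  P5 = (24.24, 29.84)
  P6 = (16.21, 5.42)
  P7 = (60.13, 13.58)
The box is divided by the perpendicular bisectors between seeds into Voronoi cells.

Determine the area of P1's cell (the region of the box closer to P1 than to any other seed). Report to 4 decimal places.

1. box [0,76]×[0,43]: [(0, 0) (76, 0) (76, 43) (0, 43)]
2. ⊥bis P1·P0 via (17.73,28.26): [(0, 18.7084) (45.0909, 43) (0, 43)]  |A|=547.665
3. ⊥bis P1·P2 via (31.86,29.055): [(0, 18.7084) (35.5991, 37.8865) (37.7641, 43) (0, 43)]  |A|=528.9322
4. ⊥bis P1·P3 via (37.31,23.71): [(0, 18.7084) (35.5991, 37.8865) (37.7641, 43) (0, 43)]  |A|=528.9322
5. ⊥bis P1·P4 via (10.715,22.805): [(0, 24.525) (8.3183, 23.1897) (35.5991, 37.8865) (37.7641, 43) (0, 43)]  |A|=504.7402
6. ⊥bis P1·P5 via (18.62,33.44): [(0, 24.525) (8.3183, 23.1897) (14.0224, 26.2626) (24.7438, 43) (0, 43)]  |A|=353.1945
7. ⊥bis P1·P6 via (14.605,21.23): [(0, 24.525) (8.3183, 23.1897) (14.0224, 26.2626) (24.7438, 43) (0, 43)]  |A|=353.1945
8. ⊥bis P1·P7 via (36.565,25.31): [(0, 24.525) (8.3183, 23.1897) (14.0224, 26.2626) (24.7438, 43) (0, 43)]  |A|=353.1945
9. canonical 5-gon: [(0, 24.525) (8.3183, 23.1897) (14.0224, 26.2626) (24.7438, 43) (0, 43)]
10. shoelace: 353.1945

Area of P1's cell: 353.1945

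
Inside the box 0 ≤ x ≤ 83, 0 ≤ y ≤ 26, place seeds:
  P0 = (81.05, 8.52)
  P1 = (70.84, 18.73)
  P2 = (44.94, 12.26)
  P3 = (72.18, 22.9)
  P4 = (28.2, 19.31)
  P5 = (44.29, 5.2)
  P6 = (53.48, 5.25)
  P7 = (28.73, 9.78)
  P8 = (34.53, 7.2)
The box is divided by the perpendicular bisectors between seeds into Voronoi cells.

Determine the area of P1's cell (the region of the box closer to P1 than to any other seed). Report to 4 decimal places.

1. box [0,83]×[0,26]: [(0, 0) (83, 0) (83, 26) (0, 26)]
2. ⊥bis P1·P0 via (75.945,13.625): [(0, 0) (62.32, 0) (83, 20.68) (83, 26) (0, 26)]  |A|=1944.1688
3. ⊥bis P1·P2 via (57.89,15.495): [(61.7608, 0) (62.32, 0) (83, 20.68) (83, 26) (55.2658, 26)]  |A|=422.8238
4. ⊥bis P1·P3 via (71.51,20.815): [(61.7608, 0) (62.32, 0) (80.3079, 17.9879) (55.3746, 26) (55.2658, 26)]  |A|=304.9935
5. ⊥bis P1·P4 via (49.52,19.02): [(61.7608, 0) (62.32, 0) (80.3079, 17.9879) (55.3746, 26) (55.2658, 26)]  |A|=304.9935
6. ⊥bis P1·P5 via (57.565,11.965): [(59.9322, 7.3198) (63.2093, 0.8893) (80.3079, 17.9879) (55.3746, 26) (55.2658, 26)]  |A|=298.6305
7. ⊥bis P1·P6 via (62.16,11.99): [(57.1556, 18.4348) (67.4707, 5.1507) (80.3079, 17.9879) (55.3746, 26) (55.2658, 26)]  |A|=239.0625
8. ⊥bis P1·P7 via (49.785,14.255): [(57.1556, 18.4348) (67.4707, 5.1507) (80.3079, 17.9879) (55.3746, 26) (55.2658, 26)]  |A|=239.0625
9. ⊥bis P1·P8 via (52.685,12.965): [(57.1556, 18.4348) (67.4707, 5.1507) (80.3079, 17.9879) (55.3746, 26) (55.2658, 26)]  |A|=239.0625
10. canonical 5-gon: [(57.1556, 18.4348) (67.4707, 5.1507) (80.3079, 17.9879) (55.3746, 26) (55.2658, 26)]
11. shoelace: 239.0625

Area of P1's cell: 239.0625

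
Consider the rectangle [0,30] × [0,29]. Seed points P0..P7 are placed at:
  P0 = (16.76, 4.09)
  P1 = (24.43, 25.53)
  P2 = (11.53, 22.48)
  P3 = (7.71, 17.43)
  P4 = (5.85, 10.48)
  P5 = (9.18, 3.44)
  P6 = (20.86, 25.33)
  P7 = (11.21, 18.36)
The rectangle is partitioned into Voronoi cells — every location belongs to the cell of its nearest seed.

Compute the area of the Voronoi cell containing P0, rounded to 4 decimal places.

Area of P0's cell: 217.1935

1. box [0,30]×[0,29]: [(0, 0) (30, 0) (30, 29) (0, 29)]
2. ⊥bis P0·P1 via (20.595,14.81): [(0, 22.1777) (0, 0) (30, 0) (30, 11.4454)]  |A|=504.3471
3. ⊥bis P0·P2 via (14.145,13.285): [(20.1133, 14.9823) (0, 9.2623) (0, 0) (30, 0) (30, 11.4454)]  |A|=374.4611
4. ⊥bis P0·P3 via (12.235,10.76): [(20.1133, 14.9823) (17.2648, 14.1722) (0, 2.4596) (0, 0) (30, 0) (30, 11.4454)]  |A|=315.7384
5. ⊥bis P0·P4 via (11.305,7.285): [(20.1133, 14.9823) (17.2648, 14.1722) (14.0691, 12.0043) (7.0382, 0) (30, 0) (30, 11.4454)]  |A|=256.192
6. ⊥bis P0·P5 via (12.97,3.765): [(20.1133, 14.9823) (17.2648, 14.1722) (14.0691, 12.0043) (12.4941, 9.3152) (13.2929, 0) (30, 0) (30, 11.4454)]  |A|=227.0603
7. ⊥bis P0·P6 via (18.81,14.71): [(23.2941, 13.8444) (19.0159, 14.6703) (17.2648, 14.1722) (14.0691, 12.0043) (12.4941, 9.3152) (13.2929, 0) (30, 0) (30, 11.4454)]  |A|=225.9396
8. ⊥bis P0·P7 via (13.985,11.225): [(23.2941, 13.8444) (21.5738, 14.1765) (13.5028, 11.0375) (12.4941, 9.3152) (13.2929, 0) (30, 0) (30, 11.4454)]  |A|=217.1935
9. canonical 7-gon: [(23.2941, 13.8444) (21.5738, 14.1765) (13.5028, 11.0375) (12.4941, 9.3152) (13.2929, 0) (30, 0) (30, 11.4454)]
10. shoelace: 217.1935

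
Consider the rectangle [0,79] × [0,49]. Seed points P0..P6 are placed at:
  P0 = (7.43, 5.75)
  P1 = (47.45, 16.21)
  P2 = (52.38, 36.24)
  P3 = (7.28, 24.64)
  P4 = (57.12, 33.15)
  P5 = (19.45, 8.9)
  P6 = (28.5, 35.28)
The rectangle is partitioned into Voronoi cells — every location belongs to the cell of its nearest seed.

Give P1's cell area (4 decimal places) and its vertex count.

1. box [0,79]×[0,49]: [(0, 0) (79, 0) (79, 49) (0, 49)]
2. ⊥bis P1·P0 via (27.44,10.98): [(30.3098, 0) (79, 0) (79, 49) (17.5027, 49)]  |A|=2699.5919
3. ⊥bis P1·P2 via (49.915,26.225): [(21.6362, 33.1853) (30.3098, 0) (79, 0) (79, 19.0663)]  |A|=1354.7554
4. ⊥bis P1·P3 via (27.365,20.425): [(29.63, 31.2178) (26.299, 15.3454) (30.3098, 0) (79, 0) (79, 19.0663)]  |A|=1288.039
5. ⊥bis P1·P4 via (52.285,24.68): [(49.3233, 26.3706) (29.63, 31.2178) (26.299, 15.3454) (30.3098, 0) (79, 0) (79, 9.4301)]  |A|=1145.0535
6. ⊥bis P1·P5 via (33.45,12.555): [(49.3233, 26.3706) (29.63, 31.2178) (29.161, 28.9833) (36.7278, 0) (79, 0) (79, 9.4301)]  |A|=1002.7381
7. ⊥bis P1·P6 via (37.975,25.745): [(49.3233, 26.3706) (40.7325, 28.4851) (31.6479, 19.4577) (36.7278, 0) (79, 0) (79, 9.4301)]  |A|=935.2005
8. canonical 6-gon: [(49.3233, 26.3706) (40.7325, 28.4851) (31.6479, 19.4577) (36.7278, 0) (79, 0) (79, 9.4301)]
9. shoelace: 935.2005

Area of P1's cell: 935.2005 (6 vertices)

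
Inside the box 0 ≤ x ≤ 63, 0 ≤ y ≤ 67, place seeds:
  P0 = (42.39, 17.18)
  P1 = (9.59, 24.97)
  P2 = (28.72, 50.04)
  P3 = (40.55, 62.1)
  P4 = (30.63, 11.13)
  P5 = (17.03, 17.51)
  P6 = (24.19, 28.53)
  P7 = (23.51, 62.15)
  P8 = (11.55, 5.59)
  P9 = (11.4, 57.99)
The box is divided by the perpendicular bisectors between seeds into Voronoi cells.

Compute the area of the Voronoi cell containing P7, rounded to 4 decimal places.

1. box [0,63]×[0,67]: [(0, 0) (63, 0) (63, 67) (0, 67)]
2. ⊥bis P7·P0 via (32.95,39.665): [(0, 25.8314) (63, 52.2811) (63, 67) (0, 67)]  |A|=1760.457
3. ⊥bis P7·P1 via (16.55,43.56): [(0, 49.7562) (30.1233, 38.4782) (63, 52.2811) (63, 67) (0, 67)]  |A|=1400.1102
4. ⊥bis P7·P2 via (26.115,56.095): [(0, 49.7562) (6.0855, 47.4779) (51.4623, 67) (0, 67)]  |A|=554.7961
5. ⊥bis P7·P3 via (32.03,62.125): [(0, 49.7562) (6.0855, 47.4779) (32.0198, 58.6354) (32.0443, 67) (0, 67)]  |A|=473.5837
6. ⊥bis P7·P4 via (27.07,36.64): [(0, 49.7562) (6.0855, 47.4779) (32.0198, 58.6354) (32.0443, 67) (0, 67)]  |A|=473.5837
7. ⊥bis P7·P5 via (20.27,39.83): [(0, 49.7562) (6.0855, 47.4779) (32.0198, 58.6354) (32.0443, 67) (0, 67)]  |A|=473.5837
8. ⊥bis P7·P6 via (23.85,45.34): [(0, 49.7562) (6.0855, 47.4779) (32.0198, 58.6354) (32.0443, 67) (0, 67)]  |A|=473.5837
9. ⊥bis P7·P8 via (17.53,33.87): [(0, 49.7562) (6.0855, 47.4779) (32.0198, 58.6354) (32.0443, 67) (0, 67)]  |A|=473.5837
10. ⊥bis P7·P9 via (17.455,60.07): [(19.7597, 53.3608) (32.0198, 58.6354) (32.0443, 67) (15.0744, 67)]  |A|=166.9383
11. canonical 4-gon: [(19.7597, 53.3608) (32.0198, 58.6354) (32.0443, 67) (15.0744, 67)]
12. shoelace: 166.9383

Area of P7's cell: 166.9383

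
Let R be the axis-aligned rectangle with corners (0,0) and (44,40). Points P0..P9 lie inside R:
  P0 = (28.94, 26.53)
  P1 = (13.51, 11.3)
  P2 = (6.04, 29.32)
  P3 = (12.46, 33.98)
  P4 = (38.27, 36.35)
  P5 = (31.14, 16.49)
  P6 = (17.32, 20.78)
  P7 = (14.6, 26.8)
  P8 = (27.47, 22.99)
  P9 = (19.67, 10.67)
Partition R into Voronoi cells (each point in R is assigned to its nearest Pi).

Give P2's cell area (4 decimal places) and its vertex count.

Area of P2's cell: 178.7467 (6 vertices)

1. box [0,44]×[0,40]: [(0, 0) (44, 0) (44, 40) (0, 40)]
2. ⊥bis P2·P0 via (17.49,27.925): [(0, 0) (14.0878, 0) (18.9611, 40) (0, 40)]  |A|=660.9786
3. ⊥bis P2·P1 via (9.775,20.31): [(0, 16.2579) (16.9233, 23.2732) (18.9611, 40) (0, 40)]  |A|=359.4763
4. ⊥bis P2·P3 via (9.25,31.65): [(0, 16.2579) (15.6988, 22.7656) (3.1891, 40) (0, 40)]  |A|=213.8421
5. ⊥bis P2·P4 via (22.155,32.835): [(0, 16.2579) (15.6988, 22.7656) (3.1891, 40) (0, 40)]  |A|=213.8421
6. ⊥bis P2·P5 via (18.59,22.905): [(0, 16.2579) (15.6988, 22.7656) (3.1891, 40) (0, 40)]  |A|=213.8421
7. ⊥bis P2·P6 via (11.68,25.05): [(0, 16.2579) (7.3213, 19.2928) (12.8852, 26.6419) (3.1891, 40) (0, 40)]  |A|=192.7201
8. ⊥bis P2·P7 via (10.32,28.06): [(0, 16.2579) (7.3213, 19.2928) (8.0048, 20.1956) (10.7632, 29.5653) (3.1891, 40) (0, 40)]  |A|=178.7467
9. ⊥bis P2·P8 via (16.755,26.155): [(0, 16.2579) (7.3213, 19.2928) (8.0048, 20.1956) (10.7632, 29.5653) (3.1891, 40) (0, 40)]  |A|=178.7467
10. ⊥bis P2·P9 via (12.855,19.995): [(0, 16.2579) (7.3213, 19.2928) (8.0048, 20.1956) (10.7632, 29.5653) (3.1891, 40) (0, 40)]  |A|=178.7467
11. canonical 6-gon: [(0, 16.2579) (7.3213, 19.2928) (8.0048, 20.1956) (10.7632, 29.5653) (3.1891, 40) (0, 40)]
12. shoelace: 178.7467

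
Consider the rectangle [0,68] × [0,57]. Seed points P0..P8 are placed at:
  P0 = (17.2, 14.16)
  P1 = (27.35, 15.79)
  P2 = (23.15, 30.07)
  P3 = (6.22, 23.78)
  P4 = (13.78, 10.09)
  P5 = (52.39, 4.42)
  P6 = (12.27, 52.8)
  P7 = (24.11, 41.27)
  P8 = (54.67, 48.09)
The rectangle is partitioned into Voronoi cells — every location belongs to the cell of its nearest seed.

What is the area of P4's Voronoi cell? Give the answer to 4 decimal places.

1. box [0,68]×[0,57]: [(0, 0) (68, 0) (68, 57) (0, 57)]
2. ⊥bis P4·P0 via (15.49,12.125): [(0, 25.1412) (0, 0) (29.9195, 0)]  |A|=376.1051
3. ⊥bis P4·P1 via (20.565,12.94): [(23.8625, 5.0896) (0, 25.1412) (0, 0) (26.0004, 0)]  |A|=366.1317
4. ⊥bis P4·P2 via (18.465,20.08): [(23.8625, 5.0896) (0, 25.1412) (0, 0) (26.0004, 0)]  |A|=366.1317
5. ⊥bis P4·P3 via (10,16.935): [(23.8625, 5.0896) (9.8587, 16.857) (0, 11.4127) (0, 0) (26.0004, 0)]  |A|=298.4595
6. ⊥bis P4·P5 via (33.085,7.255): [(23.8625, 5.0896) (9.8587, 16.857) (0, 11.4127) (0, 0) (26.0004, 0)]  |A|=298.4595
7. ⊥bis P4·P6 via (13.025,31.445): [(23.8625, 5.0896) (9.8587, 16.857) (0, 11.4127) (0, 0) (26.0004, 0)]  |A|=298.4595
8. ⊥bis P4·P7 via (18.945,25.68): [(23.8625, 5.0896) (9.8587, 16.857) (0, 11.4127) (0, 0) (26.0004, 0)]  |A|=298.4595
9. ⊥bis P4·P8 via (34.225,29.09): [(23.8625, 5.0896) (9.8587, 16.857) (0, 11.4127) (0, 0) (26.0004, 0)]  |A|=298.4595
10. canonical 5-gon: [(23.8625, 5.0896) (9.8587, 16.857) (0, 11.4127) (0, 0) (26.0004, 0)]
11. shoelace: 298.4595

Area of P4's cell: 298.4595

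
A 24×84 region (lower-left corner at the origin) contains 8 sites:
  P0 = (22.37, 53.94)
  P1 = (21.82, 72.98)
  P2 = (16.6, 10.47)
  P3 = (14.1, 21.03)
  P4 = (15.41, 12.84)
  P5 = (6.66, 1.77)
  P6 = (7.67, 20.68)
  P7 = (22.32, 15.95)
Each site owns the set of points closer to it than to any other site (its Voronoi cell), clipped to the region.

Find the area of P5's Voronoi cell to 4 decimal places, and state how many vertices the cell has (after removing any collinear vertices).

1. box [0,24]×[0,84]: [(0, 0) (24, 0) (24, 84) (0, 84)]
2. ⊥bis P5·P0 via (14.515,27.855): [(0, 32.2259) (0, 0) (24, 0) (24, 24.9988)]  |A|=686.6963
3. ⊥bis P5·P1 via (14.24,37.375): [(0, 32.2259) (0, 0) (24, 0) (24, 24.9988)]  |A|=686.6963
4. ⊥bis P5·P2 via (11.63,6.12): [(0, 19.4076) (0, 0) (16.9865, 0)]  |A|=164.8341
5. ⊥bis P5·P3 via (10.38,11.4): [(5.2866, 13.3676) (0, 15.4097) (0, 0) (16.9865, 0)]  |A|=154.2665
6. ⊥bis P5·P4 via (11.035,7.305): [(9.6002, 8.4391) (1.5283, 14.8194) (0, 15.4097) (0, 0) (16.9865, 0)]  |A|=148.1365
7. ⊥bis P5·P6 via (7.165,11.225): [(9.6002, 8.4391) (5.9967, 11.2874) (0, 11.6077) (0, 0) (16.9865, 0)]  |A|=135.3568
8. ⊥bis P5·P7 via (14.49,8.86): [(9.6002, 8.4391) (5.9967, 11.2874) (0, 11.6077) (0, 0) (16.9865, 0)]  |A|=135.3568
9. canonical 5-gon: [(9.6002, 8.4391) (5.9967, 11.2874) (0, 11.6077) (0, 0) (16.9865, 0)]
10. shoelace: 135.3568

Area of P5's cell: 135.3568 (5 vertices)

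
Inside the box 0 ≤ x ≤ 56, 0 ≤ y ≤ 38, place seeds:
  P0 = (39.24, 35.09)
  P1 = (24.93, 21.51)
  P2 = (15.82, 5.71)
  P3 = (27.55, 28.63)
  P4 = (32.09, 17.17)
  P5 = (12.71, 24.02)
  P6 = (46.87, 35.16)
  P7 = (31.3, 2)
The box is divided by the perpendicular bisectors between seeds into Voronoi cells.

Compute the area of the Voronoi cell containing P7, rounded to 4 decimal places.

1. box [0,56]×[0,38]: [(0, 0) (56, 0) (56, 38) (0, 38)]
2. ⊥bis P7·P0 via (35.27,18.545): [(0, 27.0081) (0, 0) (56, 0) (56, 13.5708)]  |A|=1136.2091
3. ⊥bis P7·P1 via (28.115,11.755): [(43.1328, 16.6583) (0, 2.5755) (0, 0) (56, 0) (56, 13.5708)]  |A|=609.2853
4. ⊥bis P7·P2 via (23.56,3.855): [(43.1328, 16.6583) (25.2274, 10.8122) (22.6361, 0) (56, 0) (56, 13.5708)]  |A|=454.4261
5. ⊥bis P7·P3 via (29.425,15.315): [(43.1328, 16.6583) (25.2274, 10.8122) (22.6361, 0) (56, 0) (56, 13.5708)]  |A|=454.4261
6. ⊥bis P7·P4 via (31.695,9.585): [(25.0166, 9.9328) (22.6361, 0) (56, 0) (56, 8.3193)]  |A|=294.578
7. ⊥bis P7·P5 via (22.005,13.01): [(25.0166, 9.9328) (22.6361, 0) (56, 0) (56, 8.3193)]  |A|=294.578
8. ⊥bis P7·P6 via (39.085,18.58): [(25.0166, 9.9328) (22.6361, 0) (56, 0) (56, 8.3193)]  |A|=294.578
9. canonical 4-gon: [(25.0166, 9.9328) (22.6361, 0) (56, 0) (56, 8.3193)]
10. shoelace: 294.578

Area of P7's cell: 294.5780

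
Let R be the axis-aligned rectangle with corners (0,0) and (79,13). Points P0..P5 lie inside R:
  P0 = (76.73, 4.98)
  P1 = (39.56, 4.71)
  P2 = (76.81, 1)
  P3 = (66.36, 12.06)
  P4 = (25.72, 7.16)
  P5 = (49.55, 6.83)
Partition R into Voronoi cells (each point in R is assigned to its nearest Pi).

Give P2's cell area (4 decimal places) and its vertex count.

1. box [0,79]×[0,13]: [(0, 0) (79, 0) (79, 13) (0, 13)]
2. ⊥bis P2·P0 via (76.77,2.99): [(0, 1.4469) (0, 0) (79, 0) (79, 3.0348)]  |A|=177.0275
3. ⊥bis P2·P1 via (58.185,2.855): [(58.1612, 2.616) (57.9006, 0) (79, 0) (79, 3.0348)]  |A|=59.2185
4. ⊥bis P2·P3 via (71.585,6.53): [(67.6442, 2.8066) (64.6738, 0) (79, 0) (79, 3.0348)]  |A|=37.3351
5. ⊥bis P2·P4 via (51.265,4.08): [(67.6442, 2.8066) (64.6738, 0) (79, 0) (79, 3.0348)]  |A|=37.3351
6. ⊥bis P2·P5 via (63.18,3.915): [(67.6442, 2.8066) (64.6738, 0) (79, 0) (79, 3.0348)]  |A|=37.3351
7. canonical 4-gon: [(67.6442, 2.8066) (64.6738, 0) (79, 0) (79, 3.0348)]
8. shoelace: 37.3351

Area of P2's cell: 37.3351 (4 vertices)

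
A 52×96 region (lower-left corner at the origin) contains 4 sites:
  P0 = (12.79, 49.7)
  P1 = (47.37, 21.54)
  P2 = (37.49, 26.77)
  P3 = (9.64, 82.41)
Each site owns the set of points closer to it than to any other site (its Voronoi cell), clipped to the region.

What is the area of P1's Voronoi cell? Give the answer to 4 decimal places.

1. box [0,52]×[0,96]: [(0, 0) (52, 0) (52, 96) (0, 96)]
2. ⊥bis P1·P0 via (30.08,35.62): [(1.0731, 0) (52, 0) (52, 62.5374)]  |A|=1592.4182
3. ⊥bis P1·P2 via (42.43,24.155): [(29.6435, 0) (52, 0) (52, 42.2337)]  |A|=472.0989
4. ⊥bis P1·P3 via (28.505,51.975): [(29.6435, 0) (52, 0) (52, 42.2337)]  |A|=472.0989
5. canonical 3-gon: [(29.6435, 0) (52, 0) (52, 42.2337)]
6. shoelace: 472.0989

Area of P1's cell: 472.0989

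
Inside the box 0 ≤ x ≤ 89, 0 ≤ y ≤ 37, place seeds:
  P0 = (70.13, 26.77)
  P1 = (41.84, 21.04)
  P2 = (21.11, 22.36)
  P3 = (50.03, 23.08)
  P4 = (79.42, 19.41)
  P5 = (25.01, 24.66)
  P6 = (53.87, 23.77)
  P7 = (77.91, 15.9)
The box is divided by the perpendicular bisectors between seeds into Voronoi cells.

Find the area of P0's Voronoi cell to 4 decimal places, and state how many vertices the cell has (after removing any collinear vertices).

1. box [0,89]×[0,37]: [(0, 0) (89, 0) (89, 37) (0, 37)]
2. ⊥bis P0·P1 via (55.985,23.905): [(60.8268, 0) (89, 0) (89, 37) (53.3327, 37)]  |A|=1181.049
3. ⊥bis P0·P2 via (45.62,24.565): [(60.8268, 0) (89, 0) (89, 37) (53.3327, 37)]  |A|=1181.049
4. ⊥bis P0·P3 via (60.08,24.925): [(64.6558, 0) (89, 0) (89, 37) (57.8632, 37)]  |A|=1026.3979
5. ⊥bis P0·P4 via (74.775,23.09): [(63.1181, 8.3763) (85.7952, 37) (57.8632, 37)]  |A|=399.7583
6. ⊥bis P0·P5 via (47.57,25.715): [(63.1181, 8.3763) (85.7952, 37) (57.8632, 37)]  |A|=399.7583
7. ⊥bis P0·P6 via (62,25.27): [(64.7394, 10.4227) (85.7952, 37) (59.8358, 37)]  |A|=344.9651
8. ⊥bis P0·P7 via (74.02,21.335): [(64.0435, 14.1945) (72.5524, 20.2846) (85.7952, 37) (59.8358, 37)]  |A|=326.7992
9. canonical 4-gon: [(64.0435, 14.1945) (72.5524, 20.2846) (85.7952, 37) (59.8358, 37)]
10. shoelace: 326.7992

Area of P0's cell: 326.7992 (4 vertices)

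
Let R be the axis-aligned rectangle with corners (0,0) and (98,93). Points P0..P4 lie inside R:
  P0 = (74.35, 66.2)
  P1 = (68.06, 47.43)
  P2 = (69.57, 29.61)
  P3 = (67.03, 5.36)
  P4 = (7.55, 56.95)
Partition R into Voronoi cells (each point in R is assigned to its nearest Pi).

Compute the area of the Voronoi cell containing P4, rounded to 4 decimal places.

1. box [0,98]×[0,93]: [(0, 0) (98, 0) (98, 93) (0, 93)]
2. ⊥bis P4·P0 via (40.95,61.575): [(0, 0) (49.4765, 0) (36.5985, 93) (0, 93)]  |A|=4002.4858
3. ⊥bis P4·P1 via (37.805,52.19): [(0, 0) (29.594, 0) (40.1689, 67.2155) (36.5985, 93) (0, 93)]  |A|=3334.2801
4. ⊥bis P4·P2 via (38.56,43.28): [(0, 0) (19.4811, 0) (35.2063, 35.6721) (40.1689, 67.2155) (36.5985, 93) (0, 93)]  |A|=3153.9056
5. ⊥bis P4·P3 via (37.29,31.155): [(0, 0) (10.2677, 0) (29.0034, 21.601) (35.2063, 35.6721) (40.1689, 67.2155) (36.5985, 93) (0, 93)]  |A|=3054.3965
6. canonical 7-gon: [(0, 0) (10.2677, 0) (29.0034, 21.601) (35.2063, 35.6721) (40.1689, 67.2155) (36.5985, 93) (0, 93)]
7. shoelace: 3054.3965

Area of P4's cell: 3054.3965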